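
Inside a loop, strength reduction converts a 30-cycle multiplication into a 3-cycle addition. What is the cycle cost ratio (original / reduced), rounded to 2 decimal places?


Ratio = mult_cost / add_cost = 30 / 3 = 10.0

10.0


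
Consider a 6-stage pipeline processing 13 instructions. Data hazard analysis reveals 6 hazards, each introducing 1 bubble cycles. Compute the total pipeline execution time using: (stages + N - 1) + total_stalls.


Base cycles = 6 + 13 - 1 = 18
Total stalls = 6 * 1 = 6
Total = 18 + 6 = 24

24


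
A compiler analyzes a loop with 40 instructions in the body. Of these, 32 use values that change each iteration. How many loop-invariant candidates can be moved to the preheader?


Invariant candidates = total - loop-dependent
= 40 - 32 = 8

8


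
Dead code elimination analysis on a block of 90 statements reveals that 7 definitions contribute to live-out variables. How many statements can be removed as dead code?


Dead code = total statements - live definitions
= 90 - 7 = 83

83


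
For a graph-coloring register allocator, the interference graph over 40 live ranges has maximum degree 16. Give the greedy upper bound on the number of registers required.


Greedy coloring never needs more than (max_degree + 1) colors: when coloring a vertex, at most max_degree neighbors are already colored.
Upper bound = 16 + 1 = 17

17


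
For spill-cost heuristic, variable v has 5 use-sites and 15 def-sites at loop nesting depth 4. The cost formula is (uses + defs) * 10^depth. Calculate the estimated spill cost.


uses + defs = 5 + 15 = 20
10^4 = 10000
Spill cost = 20 * 10000 = 200000

200000


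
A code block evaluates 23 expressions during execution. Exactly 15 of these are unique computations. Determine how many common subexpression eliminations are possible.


CSE count = total expressions - unique expressions
= 23 - 15 = 8

8


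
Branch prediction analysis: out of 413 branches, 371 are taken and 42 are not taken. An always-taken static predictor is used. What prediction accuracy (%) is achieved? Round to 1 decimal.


Predictor: always-taken
Correct predictions = 371
Accuracy = 371 / 413 * 100 = 89.8%

89.8


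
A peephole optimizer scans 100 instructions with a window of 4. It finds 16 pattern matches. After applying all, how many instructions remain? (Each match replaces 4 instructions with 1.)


Each match removes 3 instructions.
Total removed = 16 * 3 = 48
Remaining = 100 - 48 = 52

52


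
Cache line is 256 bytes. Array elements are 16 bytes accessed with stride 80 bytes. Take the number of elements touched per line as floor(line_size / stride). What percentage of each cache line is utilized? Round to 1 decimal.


Elements per cache line = floor(256 / 80) = 3
Bytes used = 3 * 16 = 48
Utilization = 48 / 256 * 100 = 18.8%

18.8


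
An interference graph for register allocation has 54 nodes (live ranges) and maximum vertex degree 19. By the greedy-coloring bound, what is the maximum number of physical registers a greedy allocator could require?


Greedy coloring never needs more than (max_degree + 1) colors: when coloring a vertex, at most max_degree neighbors are already colored.
Upper bound = 19 + 1 = 20

20


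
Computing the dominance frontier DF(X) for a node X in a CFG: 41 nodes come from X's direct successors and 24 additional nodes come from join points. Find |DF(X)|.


DF(X) = direct successor contributions + join point contributions
= 41 + 24 = 65

65


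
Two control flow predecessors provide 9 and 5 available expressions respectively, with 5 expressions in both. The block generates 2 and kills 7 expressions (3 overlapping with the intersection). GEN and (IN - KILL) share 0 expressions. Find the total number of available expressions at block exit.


IN = intersection of predecessors = 5
IN - KILL = 5 - 3 = 2
|OUT| = |GEN| + |IN - KILL| - |GEN ∩ (IN - KILL)| = 2 + 2 - 0 = 4

4


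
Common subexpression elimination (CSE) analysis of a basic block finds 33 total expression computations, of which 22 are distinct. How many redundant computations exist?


CSE count = total expressions - unique expressions
= 33 - 22 = 11

11


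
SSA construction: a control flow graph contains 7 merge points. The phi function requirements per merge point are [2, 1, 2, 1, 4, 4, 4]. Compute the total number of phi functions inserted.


Total phi functions = sum of phi functions at each join node
= 2 + 1 + 2 + 1 + 4 + 4 + 4 = 18

18


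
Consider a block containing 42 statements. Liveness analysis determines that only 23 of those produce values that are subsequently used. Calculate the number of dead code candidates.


Dead code = total statements - live definitions
= 42 - 23 = 19

19


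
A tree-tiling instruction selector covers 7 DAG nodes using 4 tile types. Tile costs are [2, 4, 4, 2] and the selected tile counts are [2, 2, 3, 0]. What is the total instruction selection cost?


Total cost = sum(count_i * cost_i)
= 2*2 + 2*4 + 3*4 + 0*2
= 24

24


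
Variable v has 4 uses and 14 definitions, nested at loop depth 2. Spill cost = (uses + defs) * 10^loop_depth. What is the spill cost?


uses + defs = 4 + 14 = 18
10^2 = 100
Spill cost = 18 * 100 = 1800

1800


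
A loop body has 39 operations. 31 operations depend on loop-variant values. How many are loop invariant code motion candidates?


Invariant candidates = total - loop-dependent
= 39 - 31 = 8

8


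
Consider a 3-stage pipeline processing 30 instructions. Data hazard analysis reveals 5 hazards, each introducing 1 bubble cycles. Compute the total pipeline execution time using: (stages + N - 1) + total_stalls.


Base cycles = 3 + 30 - 1 = 32
Total stalls = 5 * 1 = 5
Total = 32 + 5 = 37

37


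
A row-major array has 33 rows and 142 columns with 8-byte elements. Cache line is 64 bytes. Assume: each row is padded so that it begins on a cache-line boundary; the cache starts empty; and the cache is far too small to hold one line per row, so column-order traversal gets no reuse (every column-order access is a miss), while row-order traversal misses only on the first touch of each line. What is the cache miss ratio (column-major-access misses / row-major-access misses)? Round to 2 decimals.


Each row occupies 142 * 8 = 1136 bytes and starts on a line boundary, so it spans ceil(1136 / 64) = 18 cache lines.
Row-major traversal misses (one per line touched): 33 * ceil(142 * 8 / 64) = 594
Column-major traversal misses (no reuse, every access misses): 33 * 142 = 4686
Ratio = 4686 / 594 = 7.89

7.89


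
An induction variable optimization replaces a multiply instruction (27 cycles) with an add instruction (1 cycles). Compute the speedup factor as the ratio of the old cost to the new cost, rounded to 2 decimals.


Ratio = mult_cost / add_cost = 27 / 1 = 27.0

27.0


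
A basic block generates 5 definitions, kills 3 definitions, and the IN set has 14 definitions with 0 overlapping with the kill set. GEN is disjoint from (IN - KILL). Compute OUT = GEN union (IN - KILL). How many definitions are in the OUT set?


IN - KILL: 14 - 0 = 14 surviving definitions
OUT = GEN + surviving = 5 + 14 = 19

19


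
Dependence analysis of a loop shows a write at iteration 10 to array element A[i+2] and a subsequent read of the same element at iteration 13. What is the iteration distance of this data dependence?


Distance = read iteration - write iteration
= 13 - 10 = 3

3


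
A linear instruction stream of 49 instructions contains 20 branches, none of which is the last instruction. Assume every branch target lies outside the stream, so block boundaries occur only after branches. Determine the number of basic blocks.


With no in-sequence branch targets, the leaders are the first instruction plus the instruction after each branch.
Number of basic blocks = branches + 1
= 20 + 1 = 21

21


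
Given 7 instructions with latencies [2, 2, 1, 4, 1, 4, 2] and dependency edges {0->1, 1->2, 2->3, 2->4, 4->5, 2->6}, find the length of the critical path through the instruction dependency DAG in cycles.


Compute longest path through dependency graph: dist(Ik) = max over predecessors of dist + latency(Ik).
dist(I0) = latency 2 = 2
dist(I1) = dist(I0) + 2 = 2 + 2 = 4
dist(I2) = dist(I1) + 1 = 4 + 1 = 5
dist(I3) = dist(I2) + 4 = 5 + 4 = 9
dist(I4) = dist(I2) + 1 = 5 + 1 = 6
dist(I5) = dist(I4) + 4 = 6 + 4 = 10
dist(I6) = dist(I2) + 2 = 5 + 2 = 7
Critical path = max dist = 10

10


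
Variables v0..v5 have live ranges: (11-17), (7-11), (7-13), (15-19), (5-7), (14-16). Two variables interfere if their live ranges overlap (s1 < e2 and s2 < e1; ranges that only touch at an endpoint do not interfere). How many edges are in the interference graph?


Check all pairs for overlapping intervals.
Two intervals (s1,e1) and (s2,e2) overlap if s1 < e2 and s2 < e1.
v0 (11-17) vs v1..v5: overlaps v2, v3, v5 -> 3
v1 (7-11) vs v2..v5: overlaps v2 -> 1
v2 (7-13) vs v3..v5: overlaps none -> 0
v3 (15-19) vs v4..v5: overlaps v5 -> 1
v4 (5-7) vs v5: overlaps none -> 0
Total overlapping pairs = 3 + 1 + 0 + 1 + 0 = 5

5


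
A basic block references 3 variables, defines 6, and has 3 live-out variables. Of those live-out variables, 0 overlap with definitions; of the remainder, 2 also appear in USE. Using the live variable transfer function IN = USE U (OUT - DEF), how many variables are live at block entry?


OUT - DEF: 3 - 0 = 3
|IN| = |USE| + |OUT - DEF| - |USE ∩ (OUT - DEF)| = 3 + 3 - 2 = 4

4


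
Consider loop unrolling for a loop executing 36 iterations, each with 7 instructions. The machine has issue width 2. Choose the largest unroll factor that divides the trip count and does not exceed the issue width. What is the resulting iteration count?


Largest divisor of 36 <= 2 is 2
New iterations = 36 / 2 = 18

18


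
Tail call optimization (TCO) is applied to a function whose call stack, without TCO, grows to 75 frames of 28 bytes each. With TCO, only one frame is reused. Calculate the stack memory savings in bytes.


Without TCO: 75 * 28 = 2100 bytes
With TCO: reuse 1 frame = 28 bytes
Savings = 2100 - 28 = 2072

2072


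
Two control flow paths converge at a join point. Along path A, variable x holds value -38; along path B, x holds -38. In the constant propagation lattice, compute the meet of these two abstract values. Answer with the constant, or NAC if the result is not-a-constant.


Meet operation: if both paths give the same constant, result is that constant; if they differ, result is NAC (not-a-constant).
Path A: -38, Path B: -38 -> equal
Result: constant -> -38

-38


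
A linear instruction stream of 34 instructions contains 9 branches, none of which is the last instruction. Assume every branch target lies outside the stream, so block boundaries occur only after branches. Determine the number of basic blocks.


With no in-sequence branch targets, the leaders are the first instruction plus the instruction after each branch.
Number of basic blocks = branches + 1
= 9 + 1 = 10

10


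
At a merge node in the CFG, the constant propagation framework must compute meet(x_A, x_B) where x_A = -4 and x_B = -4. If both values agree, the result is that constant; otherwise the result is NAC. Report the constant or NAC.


Meet operation: if both paths give the same constant, result is that constant; if they differ, result is NAC (not-a-constant).
Path A: -4, Path B: -4 -> equal
Result: constant -> -4

-4


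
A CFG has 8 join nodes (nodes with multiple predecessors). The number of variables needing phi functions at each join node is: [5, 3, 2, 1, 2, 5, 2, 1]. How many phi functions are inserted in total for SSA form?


Total phi functions = sum of phi functions at each join node
= 5 + 3 + 2 + 1 + 2 + 5 + 2 + 1 = 21

21


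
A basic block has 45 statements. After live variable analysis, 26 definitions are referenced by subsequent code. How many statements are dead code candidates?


Dead code = total statements - live definitions
= 45 - 26 = 19

19


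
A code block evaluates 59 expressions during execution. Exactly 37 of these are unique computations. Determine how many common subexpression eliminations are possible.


CSE count = total expressions - unique expressions
= 59 - 37 = 22

22


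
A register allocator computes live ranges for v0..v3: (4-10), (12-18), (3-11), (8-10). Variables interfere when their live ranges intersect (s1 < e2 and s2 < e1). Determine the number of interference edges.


Check all pairs for overlapping intervals.
Two intervals (s1,e1) and (s2,e2) overlap if s1 < e2 and s2 < e1.
v0 (4-10) vs v1..v3: overlaps v2, v3 -> 2
v1 (12-18) vs v2..v3: overlaps none -> 0
v2 (3-11) vs v3: overlaps v3 -> 1
Total overlapping pairs = 2 + 0 + 1 = 3

3


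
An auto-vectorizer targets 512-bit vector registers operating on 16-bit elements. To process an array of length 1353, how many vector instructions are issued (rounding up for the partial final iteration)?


Width = 512 / 16 = 32 elements per vector op
Iterations = ceil(1353 / 32) = 43

43


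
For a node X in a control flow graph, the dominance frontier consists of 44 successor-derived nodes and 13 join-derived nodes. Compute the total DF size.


DF(X) = direct successor contributions + join point contributions
= 44 + 13 = 57

57


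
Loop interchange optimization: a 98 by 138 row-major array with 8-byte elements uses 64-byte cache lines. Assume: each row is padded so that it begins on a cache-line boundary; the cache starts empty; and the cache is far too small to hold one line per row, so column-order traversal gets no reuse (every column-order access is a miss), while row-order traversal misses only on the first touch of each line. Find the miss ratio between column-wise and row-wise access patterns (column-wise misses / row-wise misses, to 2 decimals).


Each row occupies 138 * 8 = 1104 bytes and starts on a line boundary, so it spans ceil(1104 / 64) = 18 cache lines.
Row-major traversal misses (one per line touched): 98 * ceil(138 * 8 / 64) = 1764
Column-major traversal misses (no reuse, every access misses): 98 * 138 = 13524
Ratio = 13524 / 1764 = 7.67

7.67


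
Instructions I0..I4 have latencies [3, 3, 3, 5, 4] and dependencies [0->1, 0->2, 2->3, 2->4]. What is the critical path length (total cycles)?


Compute longest path through dependency graph: dist(Ik) = max over predecessors of dist + latency(Ik).
dist(I0) = latency 3 = 3
dist(I1) = dist(I0) + 3 = 3 + 3 = 6
dist(I2) = dist(I0) + 3 = 3 + 3 = 6
dist(I3) = dist(I2) + 5 = 6 + 5 = 11
dist(I4) = dist(I2) + 4 = 6 + 4 = 10
Critical path = max dist = 11

11


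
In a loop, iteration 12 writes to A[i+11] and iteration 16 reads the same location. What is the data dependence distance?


Distance = read iteration - write iteration
= 16 - 12 = 4

4


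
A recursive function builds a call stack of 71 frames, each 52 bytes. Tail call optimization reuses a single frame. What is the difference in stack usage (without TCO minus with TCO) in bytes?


Without TCO: 71 * 52 = 3692 bytes
With TCO: reuse 1 frame = 52 bytes
Savings = 3692 - 52 = 3640

3640


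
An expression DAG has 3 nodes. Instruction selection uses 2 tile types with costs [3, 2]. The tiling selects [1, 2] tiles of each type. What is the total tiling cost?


Total cost = sum(count_i * cost_i)
= 1*3 + 2*2
= 7

7


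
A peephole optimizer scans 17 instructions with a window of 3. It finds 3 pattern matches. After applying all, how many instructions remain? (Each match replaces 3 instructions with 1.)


Each match removes 2 instructions.
Total removed = 3 * 2 = 6
Remaining = 17 - 6 = 11

11


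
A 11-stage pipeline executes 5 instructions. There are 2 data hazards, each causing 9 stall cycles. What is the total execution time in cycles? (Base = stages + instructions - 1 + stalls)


Base cycles = 11 + 5 - 1 = 15
Total stalls = 2 * 9 = 18
Total = 15 + 18 = 33

33


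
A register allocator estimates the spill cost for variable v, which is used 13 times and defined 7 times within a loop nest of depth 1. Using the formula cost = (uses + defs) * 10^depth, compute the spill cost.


uses + defs = 13 + 7 = 20
10^1 = 10
Spill cost = 20 * 10 = 200

200


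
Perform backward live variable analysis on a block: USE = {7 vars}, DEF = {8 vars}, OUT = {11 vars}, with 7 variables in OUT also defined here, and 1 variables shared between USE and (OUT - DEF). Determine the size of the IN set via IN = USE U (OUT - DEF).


OUT - DEF: 11 - 7 = 4
|IN| = |USE| + |OUT - DEF| - |USE ∩ (OUT - DEF)| = 7 + 4 - 1 = 10

10


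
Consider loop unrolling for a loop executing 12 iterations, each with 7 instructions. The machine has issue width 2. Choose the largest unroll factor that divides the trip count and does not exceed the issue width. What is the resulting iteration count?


Largest divisor of 12 <= 2 is 2
New iterations = 12 / 2 = 6

6


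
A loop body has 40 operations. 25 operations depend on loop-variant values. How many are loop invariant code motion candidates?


Invariant candidates = total - loop-dependent
= 40 - 25 = 15

15


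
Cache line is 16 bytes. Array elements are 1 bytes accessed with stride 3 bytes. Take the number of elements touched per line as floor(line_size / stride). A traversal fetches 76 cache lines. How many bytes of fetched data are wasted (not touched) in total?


Elements per line = floor(16 / 3) = 5
Bytes used per line = 5 * 1 = 5
Wasted per line = 16 - 5 = 11
Total wasted = 11 * 76 = 836

836


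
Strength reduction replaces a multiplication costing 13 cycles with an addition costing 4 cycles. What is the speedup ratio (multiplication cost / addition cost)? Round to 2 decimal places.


Ratio = mult_cost / add_cost = 13 / 4 = 3.25

3.25


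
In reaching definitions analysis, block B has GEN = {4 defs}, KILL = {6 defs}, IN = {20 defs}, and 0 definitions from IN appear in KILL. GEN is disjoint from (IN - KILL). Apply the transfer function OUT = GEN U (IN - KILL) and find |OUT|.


IN - KILL: 20 - 0 = 20 surviving definitions
OUT = GEN + surviving = 4 + 20 = 24

24


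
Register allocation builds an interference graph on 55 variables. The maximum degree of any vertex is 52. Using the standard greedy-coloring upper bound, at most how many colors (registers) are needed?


Greedy coloring never needs more than (max_degree + 1) colors: when coloring a vertex, at most max_degree neighbors are already colored.
Upper bound = 52 + 1 = 53

53


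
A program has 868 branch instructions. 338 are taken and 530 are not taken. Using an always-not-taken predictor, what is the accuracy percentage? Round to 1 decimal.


Predictor: always-not-taken
Correct predictions = 530
Accuracy = 530 / 868 * 100 = 61.1%

61.1


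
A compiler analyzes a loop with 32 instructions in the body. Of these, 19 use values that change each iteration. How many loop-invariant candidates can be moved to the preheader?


Invariant candidates = total - loop-dependent
= 32 - 19 = 13

13


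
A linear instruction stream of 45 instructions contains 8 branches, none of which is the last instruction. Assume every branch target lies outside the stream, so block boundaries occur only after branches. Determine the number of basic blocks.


With no in-sequence branch targets, the leaders are the first instruction plus the instruction after each branch.
Number of basic blocks = branches + 1
= 8 + 1 = 9

9


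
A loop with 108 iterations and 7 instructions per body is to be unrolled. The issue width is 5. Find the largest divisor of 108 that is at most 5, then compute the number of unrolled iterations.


Largest divisor of 108 <= 5 is 4
New iterations = 108 / 4 = 27

27


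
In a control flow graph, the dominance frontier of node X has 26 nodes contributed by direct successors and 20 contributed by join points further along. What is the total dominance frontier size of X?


DF(X) = direct successor contributions + join point contributions
= 26 + 20 = 46

46


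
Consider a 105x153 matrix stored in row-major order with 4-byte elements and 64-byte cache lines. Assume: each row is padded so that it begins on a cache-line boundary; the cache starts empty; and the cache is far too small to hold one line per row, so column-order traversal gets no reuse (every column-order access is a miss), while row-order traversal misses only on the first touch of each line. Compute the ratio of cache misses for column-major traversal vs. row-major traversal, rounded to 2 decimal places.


Each row occupies 153 * 4 = 612 bytes and starts on a line boundary, so it spans ceil(612 / 64) = 10 cache lines.
Row-major traversal misses (one per line touched): 105 * ceil(153 * 4 / 64) = 1050
Column-major traversal misses (no reuse, every access misses): 105 * 153 = 16065
Ratio = 16065 / 1050 = 15.3

15.3


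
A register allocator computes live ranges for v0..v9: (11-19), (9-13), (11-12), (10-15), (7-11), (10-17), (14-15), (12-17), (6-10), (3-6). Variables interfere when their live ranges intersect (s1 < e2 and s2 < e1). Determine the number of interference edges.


Check all pairs for overlapping intervals.
Two intervals (s1,e1) and (s2,e2) overlap if s1 < e2 and s2 < e1.
v0 (11-19) vs v1..v9: overlaps v1, v2, v3, v5, v6, v7 -> 6
v1 (9-13) vs v2..v9: overlaps v2, v3, v4, v5, v7, v8 -> 6
v2 (11-12) vs v3..v9: overlaps v3, v5 -> 2
v3 (10-15) vs v4..v9: overlaps v4, v5, v6, v7 -> 4
v4 (7-11) vs v5..v9: overlaps v5, v8 -> 2
v5 (10-17) vs v6..v9: overlaps v6, v7 -> 2
v6 (14-15) vs v7..v9: overlaps v7 -> 1
v7 (12-17) vs v8..v9: overlaps none -> 0
v8 (6-10) vs v9: overlaps none -> 0
Total overlapping pairs = 6 + 6 + 2 + 4 + 2 + 2 + 1 + 0 + 0 = 23

23


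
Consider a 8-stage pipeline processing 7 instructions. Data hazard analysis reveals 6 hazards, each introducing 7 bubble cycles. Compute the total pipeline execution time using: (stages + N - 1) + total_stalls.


Base cycles = 8 + 7 - 1 = 14
Total stalls = 6 * 7 = 42
Total = 14 + 42 = 56

56


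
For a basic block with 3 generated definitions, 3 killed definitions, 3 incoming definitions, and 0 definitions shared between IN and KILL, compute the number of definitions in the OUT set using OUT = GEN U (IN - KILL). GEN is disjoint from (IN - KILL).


IN - KILL: 3 - 0 = 3 surviving definitions
OUT = GEN + surviving = 3 + 3 = 6

6


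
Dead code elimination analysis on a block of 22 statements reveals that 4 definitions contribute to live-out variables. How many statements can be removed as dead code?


Dead code = total statements - live definitions
= 22 - 4 = 18

18


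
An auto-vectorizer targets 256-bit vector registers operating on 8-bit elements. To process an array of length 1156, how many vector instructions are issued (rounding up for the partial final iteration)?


Width = 256 / 8 = 32 elements per vector op
Iterations = ceil(1156 / 32) = 37

37


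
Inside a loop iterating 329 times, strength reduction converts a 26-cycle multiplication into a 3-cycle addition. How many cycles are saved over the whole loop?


Per-iteration saving = 26 - 3 = 23
Total saved = 329 * 23 = 7567

7567


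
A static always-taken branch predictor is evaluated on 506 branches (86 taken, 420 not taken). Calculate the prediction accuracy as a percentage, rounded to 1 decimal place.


Predictor: always-taken
Correct predictions = 86
Accuracy = 86 / 506 * 100 = 17.0%

17.0


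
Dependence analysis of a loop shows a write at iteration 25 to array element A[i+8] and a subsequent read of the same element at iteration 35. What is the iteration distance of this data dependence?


Distance = read iteration - write iteration
= 35 - 25 = 10

10


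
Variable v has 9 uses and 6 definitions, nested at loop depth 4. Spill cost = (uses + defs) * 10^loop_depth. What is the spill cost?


uses + defs = 9 + 6 = 15
10^4 = 10000
Spill cost = 15 * 10000 = 150000

150000


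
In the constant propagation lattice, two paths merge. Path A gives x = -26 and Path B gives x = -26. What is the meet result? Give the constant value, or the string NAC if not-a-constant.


Meet operation: if both paths give the same constant, result is that constant; if they differ, result is NAC (not-a-constant).
Path A: -26, Path B: -26 -> equal
Result: constant -> -26

-26


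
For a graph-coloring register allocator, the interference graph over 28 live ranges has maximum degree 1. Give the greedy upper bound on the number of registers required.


Greedy coloring never needs more than (max_degree + 1) colors: when coloring a vertex, at most max_degree neighbors are already colored.
Upper bound = 1 + 1 = 2

2


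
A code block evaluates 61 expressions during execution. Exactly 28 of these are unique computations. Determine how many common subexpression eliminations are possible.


CSE count = total expressions - unique expressions
= 61 - 28 = 33

33


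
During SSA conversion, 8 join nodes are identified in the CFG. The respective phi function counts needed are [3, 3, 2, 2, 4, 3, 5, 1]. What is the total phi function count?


Total phi functions = sum of phi functions at each join node
= 3 + 3 + 2 + 2 + 4 + 3 + 5 + 1 = 23

23


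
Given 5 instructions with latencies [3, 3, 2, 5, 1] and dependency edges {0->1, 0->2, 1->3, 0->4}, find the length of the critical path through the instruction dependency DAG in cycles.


Compute longest path through dependency graph: dist(Ik) = max over predecessors of dist + latency(Ik).
dist(I0) = latency 3 = 3
dist(I1) = dist(I0) + 3 = 3 + 3 = 6
dist(I2) = dist(I0) + 2 = 3 + 2 = 5
dist(I3) = dist(I1) + 5 = 6 + 5 = 11
dist(I4) = dist(I0) + 1 = 3 + 1 = 4
Critical path = max dist = 11

11


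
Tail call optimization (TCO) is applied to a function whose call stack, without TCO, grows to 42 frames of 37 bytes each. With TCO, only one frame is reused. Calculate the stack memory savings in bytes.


Without TCO: 42 * 37 = 1554 bytes
With TCO: reuse 1 frame = 37 bytes
Savings = 1554 - 37 = 1517

1517


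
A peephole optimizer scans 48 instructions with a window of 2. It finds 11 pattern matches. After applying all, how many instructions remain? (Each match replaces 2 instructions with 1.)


Each match removes 1 instructions.
Total removed = 11 * 1 = 11
Remaining = 48 - 11 = 37

37


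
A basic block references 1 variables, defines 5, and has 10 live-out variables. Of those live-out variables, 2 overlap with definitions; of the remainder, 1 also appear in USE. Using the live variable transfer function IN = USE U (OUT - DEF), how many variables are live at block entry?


OUT - DEF: 10 - 2 = 8
|IN| = |USE| + |OUT - DEF| - |USE ∩ (OUT - DEF)| = 1 + 8 - 1 = 8

8


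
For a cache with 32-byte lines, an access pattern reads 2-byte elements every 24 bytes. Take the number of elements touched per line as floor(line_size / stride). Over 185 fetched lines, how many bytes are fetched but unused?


Elements per line = floor(32 / 24) = 1
Bytes used per line = 1 * 2 = 2
Wasted per line = 32 - 2 = 30
Total wasted = 30 * 185 = 5550

5550


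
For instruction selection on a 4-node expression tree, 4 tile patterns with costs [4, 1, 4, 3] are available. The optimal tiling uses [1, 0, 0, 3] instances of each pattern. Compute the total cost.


Total cost = sum(count_i * cost_i)
= 1*4 + 0*1 + 0*4 + 3*3
= 13

13


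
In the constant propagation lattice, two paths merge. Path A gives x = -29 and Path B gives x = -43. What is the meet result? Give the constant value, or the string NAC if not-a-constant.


Meet operation: if both paths give the same constant, result is that constant; if they differ, result is NAC (not-a-constant).
Path A: -29, Path B: -43 -> differ
Result: not-a-constant -> NAC

NAC


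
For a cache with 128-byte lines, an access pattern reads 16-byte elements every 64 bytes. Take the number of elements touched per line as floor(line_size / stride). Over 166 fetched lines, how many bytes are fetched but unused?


Elements per line = floor(128 / 64) = 2
Bytes used per line = 2 * 16 = 32
Wasted per line = 128 - 32 = 96
Total wasted = 96 * 166 = 15936

15936


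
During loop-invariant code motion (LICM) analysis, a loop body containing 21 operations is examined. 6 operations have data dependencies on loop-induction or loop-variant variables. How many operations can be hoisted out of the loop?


Invariant candidates = total - loop-dependent
= 21 - 6 = 15

15


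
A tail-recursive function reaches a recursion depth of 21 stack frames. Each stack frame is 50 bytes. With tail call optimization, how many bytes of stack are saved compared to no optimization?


Without TCO: 21 * 50 = 1050 bytes
With TCO: reuse 1 frame = 50 bytes
Savings = 1050 - 50 = 1000

1000


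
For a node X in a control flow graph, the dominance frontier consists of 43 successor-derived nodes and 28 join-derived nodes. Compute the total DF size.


DF(X) = direct successor contributions + join point contributions
= 43 + 28 = 71

71


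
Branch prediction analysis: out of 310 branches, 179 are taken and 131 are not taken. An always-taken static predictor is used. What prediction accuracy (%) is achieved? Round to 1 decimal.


Predictor: always-taken
Correct predictions = 179
Accuracy = 179 / 310 * 100 = 57.7%

57.7


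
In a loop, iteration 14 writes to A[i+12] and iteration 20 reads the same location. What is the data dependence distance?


Distance = read iteration - write iteration
= 20 - 14 = 6

6


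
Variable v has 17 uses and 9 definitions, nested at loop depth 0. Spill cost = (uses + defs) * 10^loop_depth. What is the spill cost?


uses + defs = 17 + 9 = 26
10^0 = 1
Spill cost = 26 * 1 = 26

26


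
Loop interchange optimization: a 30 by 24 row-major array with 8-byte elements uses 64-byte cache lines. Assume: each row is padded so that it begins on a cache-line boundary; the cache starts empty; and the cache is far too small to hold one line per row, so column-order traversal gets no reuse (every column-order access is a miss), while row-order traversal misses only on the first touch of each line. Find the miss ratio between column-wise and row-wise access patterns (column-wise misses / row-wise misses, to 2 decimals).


Each row occupies 24 * 8 = 192 bytes and starts on a line boundary, so it spans ceil(192 / 64) = 3 cache lines.
Row-major traversal misses (one per line touched): 30 * ceil(24 * 8 / 64) = 90
Column-major traversal misses (no reuse, every access misses): 30 * 24 = 720
Ratio = 720 / 90 = 8.0

8.0


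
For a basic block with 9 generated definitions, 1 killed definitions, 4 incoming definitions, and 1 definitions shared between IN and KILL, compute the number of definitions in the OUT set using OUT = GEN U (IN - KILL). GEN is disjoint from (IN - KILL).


IN - KILL: 4 - 1 = 3 surviving definitions
OUT = GEN + surviving = 9 + 3 = 12

12


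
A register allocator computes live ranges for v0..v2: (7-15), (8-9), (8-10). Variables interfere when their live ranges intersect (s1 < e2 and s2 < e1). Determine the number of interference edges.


Check all pairs for overlapping intervals.
Two intervals (s1,e1) and (s2,e2) overlap if s1 < e2 and s2 < e1.
v0 (7-15) vs v1..v2: overlaps v1, v2 -> 2
v1 (8-9) vs v2: overlaps v2 -> 1
Total overlapping pairs = 2 + 1 = 3

3


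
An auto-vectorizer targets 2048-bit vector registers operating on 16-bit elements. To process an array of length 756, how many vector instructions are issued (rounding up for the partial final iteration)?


Width = 2048 / 16 = 128 elements per vector op
Iterations = ceil(756 / 128) = 6

6


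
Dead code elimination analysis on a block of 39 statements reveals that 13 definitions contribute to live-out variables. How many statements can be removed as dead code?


Dead code = total statements - live definitions
= 39 - 13 = 26

26


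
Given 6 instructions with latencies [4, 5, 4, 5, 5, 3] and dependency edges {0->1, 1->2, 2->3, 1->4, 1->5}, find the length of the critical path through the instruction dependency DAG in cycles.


Compute longest path through dependency graph: dist(Ik) = max over predecessors of dist + latency(Ik).
dist(I0) = latency 4 = 4
dist(I1) = dist(I0) + 5 = 4 + 5 = 9
dist(I2) = dist(I1) + 4 = 9 + 4 = 13
dist(I3) = dist(I2) + 5 = 13 + 5 = 18
dist(I4) = dist(I1) + 5 = 9 + 5 = 14
dist(I5) = dist(I1) + 3 = 9 + 3 = 12
Critical path = max dist = 18

18


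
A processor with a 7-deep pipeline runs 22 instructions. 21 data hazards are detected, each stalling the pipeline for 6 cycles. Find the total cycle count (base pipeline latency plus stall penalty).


Base cycles = 7 + 22 - 1 = 28
Total stalls = 21 * 6 = 126
Total = 28 + 126 = 154

154


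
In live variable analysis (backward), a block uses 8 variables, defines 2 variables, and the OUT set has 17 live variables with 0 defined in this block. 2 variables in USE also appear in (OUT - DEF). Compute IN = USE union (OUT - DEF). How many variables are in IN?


OUT - DEF: 17 - 0 = 17
|IN| = |USE| + |OUT - DEF| - |USE ∩ (OUT - DEF)| = 8 + 17 - 2 = 23

23


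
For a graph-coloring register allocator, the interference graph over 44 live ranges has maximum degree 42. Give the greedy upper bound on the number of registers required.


Greedy coloring never needs more than (max_degree + 1) colors: when coloring a vertex, at most max_degree neighbors are already colored.
Upper bound = 42 + 1 = 43

43


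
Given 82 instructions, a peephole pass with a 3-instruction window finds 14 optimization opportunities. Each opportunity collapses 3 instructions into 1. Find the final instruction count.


Each match removes 2 instructions.
Total removed = 14 * 2 = 28
Remaining = 82 - 28 = 54

54


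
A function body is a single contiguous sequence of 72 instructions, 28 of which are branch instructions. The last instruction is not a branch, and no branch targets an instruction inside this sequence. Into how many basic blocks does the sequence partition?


With no in-sequence branch targets, the leaders are the first instruction plus the instruction after each branch.
Number of basic blocks = branches + 1
= 28 + 1 = 29

29


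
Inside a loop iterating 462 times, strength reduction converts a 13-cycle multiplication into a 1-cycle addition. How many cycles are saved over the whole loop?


Per-iteration saving = 13 - 1 = 12
Total saved = 462 * 12 = 5544

5544


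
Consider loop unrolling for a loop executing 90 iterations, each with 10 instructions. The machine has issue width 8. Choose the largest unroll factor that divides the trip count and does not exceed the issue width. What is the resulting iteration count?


Largest divisor of 90 <= 8 is 6
New iterations = 90 / 6 = 15

15


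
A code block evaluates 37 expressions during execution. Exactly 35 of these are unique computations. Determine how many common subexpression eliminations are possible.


CSE count = total expressions - unique expressions
= 37 - 35 = 2

2


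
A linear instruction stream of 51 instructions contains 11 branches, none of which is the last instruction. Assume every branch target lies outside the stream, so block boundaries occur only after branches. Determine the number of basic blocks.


With no in-sequence branch targets, the leaders are the first instruction plus the instruction after each branch.
Number of basic blocks = branches + 1
= 11 + 1 = 12

12


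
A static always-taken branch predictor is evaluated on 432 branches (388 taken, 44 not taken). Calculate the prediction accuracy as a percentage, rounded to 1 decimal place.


Predictor: always-taken
Correct predictions = 388
Accuracy = 388 / 432 * 100 = 89.8%

89.8


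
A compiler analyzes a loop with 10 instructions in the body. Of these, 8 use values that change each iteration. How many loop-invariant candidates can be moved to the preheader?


Invariant candidates = total - loop-dependent
= 10 - 8 = 2

2


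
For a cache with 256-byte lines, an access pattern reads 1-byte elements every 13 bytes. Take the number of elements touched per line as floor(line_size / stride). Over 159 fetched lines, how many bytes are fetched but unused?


Elements per line = floor(256 / 13) = 19
Bytes used per line = 19 * 1 = 19
Wasted per line = 256 - 19 = 237
Total wasted = 237 * 159 = 37683

37683


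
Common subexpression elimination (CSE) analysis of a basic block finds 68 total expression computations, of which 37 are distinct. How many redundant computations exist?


CSE count = total expressions - unique expressions
= 68 - 37 = 31

31


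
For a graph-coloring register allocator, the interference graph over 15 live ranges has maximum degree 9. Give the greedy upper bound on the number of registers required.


Greedy coloring never needs more than (max_degree + 1) colors: when coloring a vertex, at most max_degree neighbors are already colored.
Upper bound = 9 + 1 = 10

10


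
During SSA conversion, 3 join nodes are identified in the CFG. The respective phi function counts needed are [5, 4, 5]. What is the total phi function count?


Total phi functions = sum of phi functions at each join node
= 5 + 4 + 5 = 14

14


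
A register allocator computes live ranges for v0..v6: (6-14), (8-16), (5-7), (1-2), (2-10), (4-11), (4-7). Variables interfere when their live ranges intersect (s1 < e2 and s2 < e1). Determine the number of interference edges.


Check all pairs for overlapping intervals.
Two intervals (s1,e1) and (s2,e2) overlap if s1 < e2 and s2 < e1.
v0 (6-14) vs v1..v6: overlaps v1, v2, v4, v5, v6 -> 5
v1 (8-16) vs v2..v6: overlaps v4, v5 -> 2
v2 (5-7) vs v3..v6: overlaps v4, v5, v6 -> 3
v3 (1-2) vs v4..v6: overlaps none -> 0
v4 (2-10) vs v5..v6: overlaps v5, v6 -> 2
v5 (4-11) vs v6: overlaps v6 -> 1
Total overlapping pairs = 5 + 2 + 3 + 0 + 2 + 1 = 13

13


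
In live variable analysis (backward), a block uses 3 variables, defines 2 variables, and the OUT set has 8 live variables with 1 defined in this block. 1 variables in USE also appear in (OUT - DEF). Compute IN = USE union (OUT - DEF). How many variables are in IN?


OUT - DEF: 8 - 1 = 7
|IN| = |USE| + |OUT - DEF| - |USE ∩ (OUT - DEF)| = 3 + 7 - 1 = 9

9


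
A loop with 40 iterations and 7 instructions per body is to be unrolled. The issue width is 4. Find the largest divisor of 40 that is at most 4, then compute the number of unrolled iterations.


Largest divisor of 40 <= 4 is 4
New iterations = 40 / 4 = 10

10


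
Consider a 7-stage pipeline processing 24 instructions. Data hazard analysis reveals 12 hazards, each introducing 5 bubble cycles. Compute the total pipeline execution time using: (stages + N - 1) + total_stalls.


Base cycles = 7 + 24 - 1 = 30
Total stalls = 12 * 5 = 60
Total = 30 + 60 = 90

90


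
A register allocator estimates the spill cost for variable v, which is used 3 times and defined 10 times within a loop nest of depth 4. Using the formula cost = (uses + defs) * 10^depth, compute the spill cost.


uses + defs = 3 + 10 = 13
10^4 = 10000
Spill cost = 13 * 10000 = 130000

130000


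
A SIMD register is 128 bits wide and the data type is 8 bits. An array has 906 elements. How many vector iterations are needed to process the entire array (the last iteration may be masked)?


Width = 128 / 8 = 16 elements per vector op
Iterations = ceil(906 / 16) = 57

57


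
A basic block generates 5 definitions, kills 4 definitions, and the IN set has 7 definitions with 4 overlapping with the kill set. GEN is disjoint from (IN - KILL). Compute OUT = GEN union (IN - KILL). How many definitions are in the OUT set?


IN - KILL: 7 - 4 = 3 surviving definitions
OUT = GEN + surviving = 5 + 3 = 8

8


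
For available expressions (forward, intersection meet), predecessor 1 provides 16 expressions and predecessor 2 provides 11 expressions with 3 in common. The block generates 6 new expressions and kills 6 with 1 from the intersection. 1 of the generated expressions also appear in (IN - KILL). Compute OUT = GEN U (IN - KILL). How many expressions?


IN = intersection of predecessors = 3
IN - KILL = 3 - 1 = 2
|OUT| = |GEN| + |IN - KILL| - |GEN ∩ (IN - KILL)| = 6 + 2 - 1 = 7

7
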